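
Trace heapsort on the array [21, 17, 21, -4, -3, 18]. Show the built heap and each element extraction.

Build heap: [21, 17, 21, -4, -3, 18]
Extract 21: [21, 17, 18, -4, -3, 21]
Extract 21: [18, 17, -3, -4, 21, 21]
Extract 18: [17, -4, -3, 18, 21, 21]
Extract 17: [-3, -4, 17, 18, 21, 21]
Extract -3: [-4, -3, 17, 18, 21, 21]


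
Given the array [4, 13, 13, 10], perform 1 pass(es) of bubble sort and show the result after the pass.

After pass 1: [4, 13, 10, 13] (1 swaps)
Total swaps: 1


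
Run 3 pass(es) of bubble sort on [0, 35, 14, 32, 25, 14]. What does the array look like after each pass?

After pass 1: [0, 14, 32, 25, 14, 35] (4 swaps)
After pass 2: [0, 14, 25, 14, 32, 35] (2 swaps)
After pass 3: [0, 14, 14, 25, 32, 35] (1 swaps)
Total swaps: 7


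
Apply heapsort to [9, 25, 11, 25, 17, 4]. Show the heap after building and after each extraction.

Build heap: [25, 25, 11, 9, 17, 4]
Extract 25: [25, 17, 11, 9, 4, 25]
Extract 25: [17, 9, 11, 4, 25, 25]
Extract 17: [11, 9, 4, 17, 25, 25]
Extract 11: [9, 4, 11, 17, 25, 25]
Extract 9: [4, 9, 11, 17, 25, 25]


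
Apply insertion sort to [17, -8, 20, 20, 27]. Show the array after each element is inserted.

First element 17 is already 'sorted'
Insert -8: shifted 1 elements -> [-8, 17, 20, 20, 27]
Insert 20: shifted 0 elements -> [-8, 17, 20, 20, 27]
Insert 20: shifted 0 elements -> [-8, 17, 20, 20, 27]
Insert 27: shifted 0 elements -> [-8, 17, 20, 20, 27]


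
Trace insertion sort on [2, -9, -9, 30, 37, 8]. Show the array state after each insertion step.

First element 2 is already 'sorted'
Insert -9: shifted 1 elements -> [-9, 2, -9, 30, 37, 8]
Insert -9: shifted 1 elements -> [-9, -9, 2, 30, 37, 8]
Insert 30: shifted 0 elements -> [-9, -9, 2, 30, 37, 8]
Insert 37: shifted 0 elements -> [-9, -9, 2, 30, 37, 8]
Insert 8: shifted 2 elements -> [-9, -9, 2, 8, 30, 37]


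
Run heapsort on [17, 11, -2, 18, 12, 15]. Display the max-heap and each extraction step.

Build heap: [18, 17, 15, 11, 12, -2]
Extract 18: [17, 12, 15, 11, -2, 18]
Extract 17: [15, 12, -2, 11, 17, 18]
Extract 15: [12, 11, -2, 15, 17, 18]
Extract 12: [11, -2, 12, 15, 17, 18]
Extract 11: [-2, 11, 12, 15, 17, 18]


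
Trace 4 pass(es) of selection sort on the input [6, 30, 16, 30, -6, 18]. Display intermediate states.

Pass 1: Select minimum -6 at index 4, swap -> [-6, 30, 16, 30, 6, 18]
Pass 2: Select minimum 6 at index 4, swap -> [-6, 6, 16, 30, 30, 18]
Pass 3: Select minimum 16 at index 2, swap -> [-6, 6, 16, 30, 30, 18]
Pass 4: Select minimum 18 at index 5, swap -> [-6, 6, 16, 18, 30, 30]


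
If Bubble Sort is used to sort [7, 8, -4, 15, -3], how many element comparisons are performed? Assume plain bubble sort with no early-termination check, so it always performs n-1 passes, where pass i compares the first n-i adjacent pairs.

Pass 1: compare adjacent pairs (0,1)..(3,4) = 4 comparison(s), 2 swap(s) -> [7, -4, 8, -3, 15]
Pass 2: compare adjacent pairs (0,1)..(2,3) = 3 comparison(s), 2 swap(s) -> [-4, 7, -3, 8, 15]
Pass 3: compare adjacent pairs (0,1)..(1,2) = 2 comparison(s), 1 swap(s) -> [-4, -3, 7, 8, 15]
Pass 4: compare adjacent pairs (0,1)..(0,1) = 1 comparison(s), 0 swap(s) -> [-4, -3, 7, 8, 15]
Total comparisons: 4 + 3 + 2 + 1 = 10


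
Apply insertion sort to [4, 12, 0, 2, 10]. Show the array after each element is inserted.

First element 4 is already 'sorted'
Insert 12: shifted 0 elements -> [4, 12, 0, 2, 10]
Insert 0: shifted 2 elements -> [0, 4, 12, 2, 10]
Insert 2: shifted 2 elements -> [0, 2, 4, 12, 10]
Insert 10: shifted 1 elements -> [0, 2, 4, 10, 12]


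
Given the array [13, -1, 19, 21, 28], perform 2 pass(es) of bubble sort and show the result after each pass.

After pass 1: [-1, 13, 19, 21, 28] (1 swaps)
After pass 2: [-1, 13, 19, 21, 28] (0 swaps)
Total swaps: 1


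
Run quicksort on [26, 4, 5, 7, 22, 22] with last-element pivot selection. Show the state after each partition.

Partition 1: pivot=22 at index 4 -> [4, 5, 7, 22, 22, 26]
Partition 2: pivot=22 at index 3 -> [4, 5, 7, 22, 22, 26]
Partition 3: pivot=7 at index 2 -> [4, 5, 7, 22, 22, 26]
Partition 4: pivot=5 at index 1 -> [4, 5, 7, 22, 22, 26]


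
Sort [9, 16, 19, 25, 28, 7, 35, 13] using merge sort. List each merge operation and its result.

Divide and conquer:
  Merge [9] + [16] -> [9, 16]
  Merge [19] + [25] -> [19, 25]
  Merge [9, 16] + [19, 25] -> [9, 16, 19, 25]
  Merge [28] + [7] -> [7, 28]
  Merge [35] + [13] -> [13, 35]
  Merge [7, 28] + [13, 35] -> [7, 13, 28, 35]
  Merge [9, 16, 19, 25] + [7, 13, 28, 35] -> [7, 9, 13, 16, 19, 25, 28, 35]


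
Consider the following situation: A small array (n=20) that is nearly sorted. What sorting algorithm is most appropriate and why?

Best choice: Insertion sort
Reason: Insertion sort is O(n) for nearly sorted arrays and has low overhead


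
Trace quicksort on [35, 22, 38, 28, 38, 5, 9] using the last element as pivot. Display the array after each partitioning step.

Partition 1: pivot=9 at index 1 -> [5, 9, 38, 28, 38, 35, 22]
Partition 2: pivot=22 at index 2 -> [5, 9, 22, 28, 38, 35, 38]
Partition 3: pivot=38 at index 6 -> [5, 9, 22, 28, 38, 35, 38]
Partition 4: pivot=35 at index 4 -> [5, 9, 22, 28, 35, 38, 38]


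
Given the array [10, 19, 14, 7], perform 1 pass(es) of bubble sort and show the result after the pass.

After pass 1: [10, 14, 7, 19] (2 swaps)
Total swaps: 2


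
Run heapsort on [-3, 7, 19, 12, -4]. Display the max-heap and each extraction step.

Build heap: [19, 12, -3, 7, -4]
Extract 19: [12, 7, -3, -4, 19]
Extract 12: [7, -4, -3, 12, 19]
Extract 7: [-3, -4, 7, 12, 19]
Extract -3: [-4, -3, 7, 12, 19]


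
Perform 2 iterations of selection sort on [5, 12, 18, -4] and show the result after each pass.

Pass 1: Select minimum -4 at index 3, swap -> [-4, 12, 18, 5]
Pass 2: Select minimum 5 at index 3, swap -> [-4, 5, 18, 12]


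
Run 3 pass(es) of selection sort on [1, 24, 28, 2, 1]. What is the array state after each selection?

Pass 1: Select minimum 1 at index 0, swap -> [1, 24, 28, 2, 1]
Pass 2: Select minimum 1 at index 4, swap -> [1, 1, 28, 2, 24]
Pass 3: Select minimum 2 at index 3, swap -> [1, 1, 2, 28, 24]


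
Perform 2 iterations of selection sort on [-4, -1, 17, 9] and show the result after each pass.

Pass 1: Select minimum -4 at index 0, swap -> [-4, -1, 17, 9]
Pass 2: Select minimum -1 at index 1, swap -> [-4, -1, 17, 9]


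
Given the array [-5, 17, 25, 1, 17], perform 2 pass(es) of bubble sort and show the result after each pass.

After pass 1: [-5, 17, 1, 17, 25] (2 swaps)
After pass 2: [-5, 1, 17, 17, 25] (1 swaps)
Total swaps: 3


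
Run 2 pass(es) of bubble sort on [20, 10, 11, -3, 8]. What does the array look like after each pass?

After pass 1: [10, 11, -3, 8, 20] (4 swaps)
After pass 2: [10, -3, 8, 11, 20] (2 swaps)
Total swaps: 6


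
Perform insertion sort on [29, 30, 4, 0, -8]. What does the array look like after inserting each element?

First element 29 is already 'sorted'
Insert 30: shifted 0 elements -> [29, 30, 4, 0, -8]
Insert 4: shifted 2 elements -> [4, 29, 30, 0, -8]
Insert 0: shifted 3 elements -> [0, 4, 29, 30, -8]
Insert -8: shifted 4 elements -> [-8, 0, 4, 29, 30]


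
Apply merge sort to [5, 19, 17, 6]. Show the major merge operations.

Divide and conquer:
  Merge [5] + [19] -> [5, 19]
  Merge [17] + [6] -> [6, 17]
  Merge [5, 19] + [6, 17] -> [5, 6, 17, 19]


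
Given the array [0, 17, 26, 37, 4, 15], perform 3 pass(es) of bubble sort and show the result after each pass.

After pass 1: [0, 17, 26, 4, 15, 37] (2 swaps)
After pass 2: [0, 17, 4, 15, 26, 37] (2 swaps)
After pass 3: [0, 4, 15, 17, 26, 37] (2 swaps)
Total swaps: 6


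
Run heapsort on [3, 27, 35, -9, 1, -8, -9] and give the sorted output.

Build heap: [35, 27, 3, -9, 1, -8, -9]
Extract 35: [27, 1, 3, -9, -9, -8, 35]
Extract 27: [3, 1, -8, -9, -9, 27, 35]
Extract 3: [1, -9, -8, -9, 3, 27, 35]
Extract 1: [-8, -9, -9, 1, 3, 27, 35]
Extract -8: [-9, -9, -8, 1, 3, 27, 35]
Extract -9: [-9, -9, -8, 1, 3, 27, 35]


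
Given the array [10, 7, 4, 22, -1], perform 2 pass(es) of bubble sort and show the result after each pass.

After pass 1: [7, 4, 10, -1, 22] (3 swaps)
After pass 2: [4, 7, -1, 10, 22] (2 swaps)
Total swaps: 5


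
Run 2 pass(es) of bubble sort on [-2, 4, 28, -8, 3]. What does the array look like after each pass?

After pass 1: [-2, 4, -8, 3, 28] (2 swaps)
After pass 2: [-2, -8, 3, 4, 28] (2 swaps)
Total swaps: 4


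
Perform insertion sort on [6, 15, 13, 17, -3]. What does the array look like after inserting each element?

First element 6 is already 'sorted'
Insert 15: shifted 0 elements -> [6, 15, 13, 17, -3]
Insert 13: shifted 1 elements -> [6, 13, 15, 17, -3]
Insert 17: shifted 0 elements -> [6, 13, 15, 17, -3]
Insert -3: shifted 4 elements -> [-3, 6, 13, 15, 17]


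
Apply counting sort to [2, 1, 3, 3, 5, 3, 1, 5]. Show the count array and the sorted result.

Count array: [0, 2, 1, 3, 0, 2]
(count[i] = number of elements equal to i)
Cumulative count: [0, 2, 3, 6, 6, 8]
Sorted: [1, 1, 2, 3, 3, 3, 5, 5]


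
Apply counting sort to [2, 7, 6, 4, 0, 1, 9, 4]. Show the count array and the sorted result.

Count array: [1, 1, 1, 0, 2, 0, 1, 1, 0, 1]
(count[i] = number of elements equal to i)
Cumulative count: [1, 2, 3, 3, 5, 5, 6, 7, 7, 8]
Sorted: [0, 1, 2, 4, 4, 6, 7, 9]


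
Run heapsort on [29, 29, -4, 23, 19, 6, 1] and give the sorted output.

Build heap: [29, 29, 6, 23, 19, -4, 1]
Extract 29: [29, 23, 6, 1, 19, -4, 29]
Extract 29: [23, 19, 6, 1, -4, 29, 29]
Extract 23: [19, 1, 6, -4, 23, 29, 29]
Extract 19: [6, 1, -4, 19, 23, 29, 29]
Extract 6: [1, -4, 6, 19, 23, 29, 29]
Extract 1: [-4, 1, 6, 19, 23, 29, 29]


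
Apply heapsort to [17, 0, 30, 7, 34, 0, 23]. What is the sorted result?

Build heap: [34, 17, 30, 7, 0, 0, 23]
Extract 34: [30, 17, 23, 7, 0, 0, 34]
Extract 30: [23, 17, 0, 7, 0, 30, 34]
Extract 23: [17, 7, 0, 0, 23, 30, 34]
Extract 17: [7, 0, 0, 17, 23, 30, 34]
Extract 7: [0, 0, 7, 17, 23, 30, 34]
Extract 0: [0, 0, 7, 17, 23, 30, 34]


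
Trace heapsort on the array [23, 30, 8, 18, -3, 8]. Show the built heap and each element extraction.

Build heap: [30, 23, 8, 18, -3, 8]
Extract 30: [23, 18, 8, 8, -3, 30]
Extract 23: [18, 8, 8, -3, 23, 30]
Extract 18: [8, -3, 8, 18, 23, 30]
Extract 8: [8, -3, 8, 18, 23, 30]
Extract 8: [-3, 8, 8, 18, 23, 30]


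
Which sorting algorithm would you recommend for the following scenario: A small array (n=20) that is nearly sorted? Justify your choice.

Best choice: Insertion sort
Reason: Insertion sort is O(n) for nearly sorted arrays and has low overhead


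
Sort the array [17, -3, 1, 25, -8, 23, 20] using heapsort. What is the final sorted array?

Build heap: [25, 17, 23, -3, -8, 1, 20]
Extract 25: [23, 17, 20, -3, -8, 1, 25]
Extract 23: [20, 17, 1, -3, -8, 23, 25]
Extract 20: [17, -3, 1, -8, 20, 23, 25]
Extract 17: [1, -3, -8, 17, 20, 23, 25]
Extract 1: [-3, -8, 1, 17, 20, 23, 25]
Extract -3: [-8, -3, 1, 17, 20, 23, 25]


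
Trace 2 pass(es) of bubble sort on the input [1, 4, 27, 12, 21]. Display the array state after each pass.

After pass 1: [1, 4, 12, 21, 27] (2 swaps)
After pass 2: [1, 4, 12, 21, 27] (0 swaps)
Total swaps: 2


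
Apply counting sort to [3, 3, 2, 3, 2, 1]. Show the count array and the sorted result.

Count array: [0, 1, 2, 3]
(count[i] = number of elements equal to i)
Cumulative count: [0, 1, 3, 6]
Sorted: [1, 2, 2, 3, 3, 3]


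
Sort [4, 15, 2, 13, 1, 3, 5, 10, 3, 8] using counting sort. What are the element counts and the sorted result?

Count array: [0, 1, 1, 2, 1, 1, 0, 0, 1, 0, 1, 0, 0, 1, 0, 1]
(count[i] = number of elements equal to i)
Cumulative count: [0, 1, 2, 4, 5, 6, 6, 6, 7, 7, 8, 8, 8, 9, 9, 10]
Sorted: [1, 2, 3, 3, 4, 5, 8, 10, 13, 15]


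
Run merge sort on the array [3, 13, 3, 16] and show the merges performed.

Divide and conquer:
  Merge [3] + [13] -> [3, 13]
  Merge [3] + [16] -> [3, 16]
  Merge [3, 13] + [3, 16] -> [3, 3, 13, 16]


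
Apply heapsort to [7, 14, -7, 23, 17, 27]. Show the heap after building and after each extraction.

Build heap: [27, 23, 7, 14, 17, -7]
Extract 27: [23, 17, 7, 14, -7, 27]
Extract 23: [17, 14, 7, -7, 23, 27]
Extract 17: [14, -7, 7, 17, 23, 27]
Extract 14: [7, -7, 14, 17, 23, 27]
Extract 7: [-7, 7, 14, 17, 23, 27]


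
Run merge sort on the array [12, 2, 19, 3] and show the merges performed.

Divide and conquer:
  Merge [12] + [2] -> [2, 12]
  Merge [19] + [3] -> [3, 19]
  Merge [2, 12] + [3, 19] -> [2, 3, 12, 19]


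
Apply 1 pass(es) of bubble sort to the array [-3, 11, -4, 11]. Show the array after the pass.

After pass 1: [-3, -4, 11, 11] (1 swaps)
Total swaps: 1


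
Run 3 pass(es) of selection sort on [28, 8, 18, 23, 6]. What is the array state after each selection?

Pass 1: Select minimum 6 at index 4, swap -> [6, 8, 18, 23, 28]
Pass 2: Select minimum 8 at index 1, swap -> [6, 8, 18, 23, 28]
Pass 3: Select minimum 18 at index 2, swap -> [6, 8, 18, 23, 28]


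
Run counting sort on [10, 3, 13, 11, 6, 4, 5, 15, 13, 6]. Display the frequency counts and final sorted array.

Count array: [0, 0, 0, 1, 1, 1, 2, 0, 0, 0, 1, 1, 0, 2, 0, 1]
(count[i] = number of elements equal to i)
Cumulative count: [0, 0, 0, 1, 2, 3, 5, 5, 5, 5, 6, 7, 7, 9, 9, 10]
Sorted: [3, 4, 5, 6, 6, 10, 11, 13, 13, 15]


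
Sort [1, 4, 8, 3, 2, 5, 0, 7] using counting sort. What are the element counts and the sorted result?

Count array: [1, 1, 1, 1, 1, 1, 0, 1, 1]
(count[i] = number of elements equal to i)
Cumulative count: [1, 2, 3, 4, 5, 6, 6, 7, 8]
Sorted: [0, 1, 2, 3, 4, 5, 7, 8]


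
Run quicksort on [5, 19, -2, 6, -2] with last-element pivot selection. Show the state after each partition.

Partition 1: pivot=-2 at index 1 -> [-2, -2, 5, 6, 19]
Partition 2: pivot=19 at index 4 -> [-2, -2, 5, 6, 19]
Partition 3: pivot=6 at index 3 -> [-2, -2, 5, 6, 19]


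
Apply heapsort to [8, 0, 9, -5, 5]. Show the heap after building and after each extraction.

Build heap: [9, 5, 8, -5, 0]
Extract 9: [8, 5, 0, -5, 9]
Extract 8: [5, -5, 0, 8, 9]
Extract 5: [0, -5, 5, 8, 9]
Extract 0: [-5, 0, 5, 8, 9]


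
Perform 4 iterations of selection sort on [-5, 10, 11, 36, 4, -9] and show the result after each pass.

Pass 1: Select minimum -9 at index 5, swap -> [-9, 10, 11, 36, 4, -5]
Pass 2: Select minimum -5 at index 5, swap -> [-9, -5, 11, 36, 4, 10]
Pass 3: Select minimum 4 at index 4, swap -> [-9, -5, 4, 36, 11, 10]
Pass 4: Select minimum 10 at index 5, swap -> [-9, -5, 4, 10, 11, 36]


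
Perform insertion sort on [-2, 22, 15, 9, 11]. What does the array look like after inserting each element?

First element -2 is already 'sorted'
Insert 22: shifted 0 elements -> [-2, 22, 15, 9, 11]
Insert 15: shifted 1 elements -> [-2, 15, 22, 9, 11]
Insert 9: shifted 2 elements -> [-2, 9, 15, 22, 11]
Insert 11: shifted 2 elements -> [-2, 9, 11, 15, 22]


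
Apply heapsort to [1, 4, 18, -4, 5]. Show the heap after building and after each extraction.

Build heap: [18, 5, 1, -4, 4]
Extract 18: [5, 4, 1, -4, 18]
Extract 5: [4, -4, 1, 5, 18]
Extract 4: [1, -4, 4, 5, 18]
Extract 1: [-4, 1, 4, 5, 18]


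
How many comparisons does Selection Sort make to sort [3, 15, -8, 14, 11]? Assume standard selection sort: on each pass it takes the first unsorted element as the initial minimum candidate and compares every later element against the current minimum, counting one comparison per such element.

Pass 1: scan indices 1..4 for the minimum = 4 comparison(s); min is -8, place at index 0 -> [-8, 15, 3, 14, 11]
Pass 2: scan indices 2..4 for the minimum = 3 comparison(s); min is 3, place at index 1 -> [-8, 3, 15, 14, 11]
Pass 3: scan indices 3..4 for the minimum = 2 comparison(s); min is 11, place at index 2 -> [-8, 3, 11, 14, 15]
Pass 4: scan indices 4..4 for the minimum = 1 comparison(s); min is 14, place at index 3 -> [-8, 3, 11, 14, 15]
Selection sort always scans the whole unsorted suffix, so the count is (n-1) + (n-2) + ... + 1 = n(n-1)/2 = 5*4/2 = 10 regardless of the input order.
Total comparisons: 4 + 3 + 2 + 1 = 10


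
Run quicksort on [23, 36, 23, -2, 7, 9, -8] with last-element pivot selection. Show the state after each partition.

Partition 1: pivot=-8 at index 0 -> [-8, 36, 23, -2, 7, 9, 23]
Partition 2: pivot=23 at index 5 -> [-8, 23, -2, 7, 9, 23, 36]
Partition 3: pivot=9 at index 3 -> [-8, -2, 7, 9, 23, 23, 36]
Partition 4: pivot=7 at index 2 -> [-8, -2, 7, 9, 23, 23, 36]


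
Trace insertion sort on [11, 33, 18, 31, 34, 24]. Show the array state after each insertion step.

First element 11 is already 'sorted'
Insert 33: shifted 0 elements -> [11, 33, 18, 31, 34, 24]
Insert 18: shifted 1 elements -> [11, 18, 33, 31, 34, 24]
Insert 31: shifted 1 elements -> [11, 18, 31, 33, 34, 24]
Insert 34: shifted 0 elements -> [11, 18, 31, 33, 34, 24]
Insert 24: shifted 3 elements -> [11, 18, 24, 31, 33, 34]


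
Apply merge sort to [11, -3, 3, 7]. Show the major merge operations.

Divide and conquer:
  Merge [11] + [-3] -> [-3, 11]
  Merge [3] + [7] -> [3, 7]
  Merge [-3, 11] + [3, 7] -> [-3, 3, 7, 11]


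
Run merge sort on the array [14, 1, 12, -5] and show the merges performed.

Divide and conquer:
  Merge [14] + [1] -> [1, 14]
  Merge [12] + [-5] -> [-5, 12]
  Merge [1, 14] + [-5, 12] -> [-5, 1, 12, 14]


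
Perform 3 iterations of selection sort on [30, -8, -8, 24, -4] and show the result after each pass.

Pass 1: Select minimum -8 at index 1, swap -> [-8, 30, -8, 24, -4]
Pass 2: Select minimum -8 at index 2, swap -> [-8, -8, 30, 24, -4]
Pass 3: Select minimum -4 at index 4, swap -> [-8, -8, -4, 24, 30]


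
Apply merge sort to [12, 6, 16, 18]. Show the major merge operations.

Divide and conquer:
  Merge [12] + [6] -> [6, 12]
  Merge [16] + [18] -> [16, 18]
  Merge [6, 12] + [16, 18] -> [6, 12, 16, 18]


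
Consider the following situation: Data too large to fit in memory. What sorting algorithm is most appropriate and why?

Best choice: External merge sort
Reason: Minimizes disk I/O by sequential reads/writes


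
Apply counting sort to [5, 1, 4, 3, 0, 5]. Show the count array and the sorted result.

Count array: [1, 1, 0, 1, 1, 2]
(count[i] = number of elements equal to i)
Cumulative count: [1, 2, 2, 3, 4, 6]
Sorted: [0, 1, 3, 4, 5, 5]


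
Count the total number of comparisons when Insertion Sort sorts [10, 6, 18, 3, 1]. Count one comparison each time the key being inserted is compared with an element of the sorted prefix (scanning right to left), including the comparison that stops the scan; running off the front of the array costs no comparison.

Insert 6: 10 > 6 (shift), reached front = 1 comparison(s) -> [6, 10, 18, 3, 1]
Insert 18: 10 <= 18 (stop) = 1 comparison(s) -> [6, 10, 18, 3, 1]
Insert 3: 18 > 3 (shift), 10 > 3 (shift), 6 > 3 (shift), reached front = 3 comparison(s) -> [3, 6, 10, 18, 1]
Insert 1: 18 > 1 (shift), 10 > 1 (shift), 6 > 1 (shift), 3 > 1 (shift), reached front = 4 comparison(s) -> [1, 3, 6, 10, 18]
Total comparisons: 1 + 1 + 3 + 4 = 9


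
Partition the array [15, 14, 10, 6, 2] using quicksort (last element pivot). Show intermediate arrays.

Partition 1: pivot=2 at index 0 -> [2, 14, 10, 6, 15]
Partition 2: pivot=15 at index 4 -> [2, 14, 10, 6, 15]
Partition 3: pivot=6 at index 1 -> [2, 6, 10, 14, 15]
Partition 4: pivot=14 at index 3 -> [2, 6, 10, 14, 15]


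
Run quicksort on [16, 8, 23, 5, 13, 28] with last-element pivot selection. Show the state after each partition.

Partition 1: pivot=28 at index 5 -> [16, 8, 23, 5, 13, 28]
Partition 2: pivot=13 at index 2 -> [8, 5, 13, 16, 23, 28]
Partition 3: pivot=5 at index 0 -> [5, 8, 13, 16, 23, 28]
Partition 4: pivot=23 at index 4 -> [5, 8, 13, 16, 23, 28]


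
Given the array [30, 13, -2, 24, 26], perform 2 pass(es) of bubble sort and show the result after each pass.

After pass 1: [13, -2, 24, 26, 30] (4 swaps)
After pass 2: [-2, 13, 24, 26, 30] (1 swaps)
Total swaps: 5


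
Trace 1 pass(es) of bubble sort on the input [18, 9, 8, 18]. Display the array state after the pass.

After pass 1: [9, 8, 18, 18] (2 swaps)
Total swaps: 2


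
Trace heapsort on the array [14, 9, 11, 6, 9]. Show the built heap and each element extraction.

Build heap: [14, 9, 11, 6, 9]
Extract 14: [11, 9, 9, 6, 14]
Extract 11: [9, 6, 9, 11, 14]
Extract 9: [9, 6, 9, 11, 14]
Extract 9: [6, 9, 9, 11, 14]


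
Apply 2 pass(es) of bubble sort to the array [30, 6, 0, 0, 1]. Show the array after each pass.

After pass 1: [6, 0, 0, 1, 30] (4 swaps)
After pass 2: [0, 0, 1, 6, 30] (3 swaps)
Total swaps: 7


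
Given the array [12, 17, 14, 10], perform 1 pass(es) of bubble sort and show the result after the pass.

After pass 1: [12, 14, 10, 17] (2 swaps)
Total swaps: 2


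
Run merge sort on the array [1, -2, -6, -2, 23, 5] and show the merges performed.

Divide and conquer:
  Merge [-2] + [-6] -> [-6, -2]
  Merge [1] + [-6, -2] -> [-6, -2, 1]
  Merge [23] + [5] -> [5, 23]
  Merge [-2] + [5, 23] -> [-2, 5, 23]
  Merge [-6, -2, 1] + [-2, 5, 23] -> [-6, -2, -2, 1, 5, 23]


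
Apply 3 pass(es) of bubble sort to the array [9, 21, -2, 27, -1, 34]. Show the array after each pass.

After pass 1: [9, -2, 21, -1, 27, 34] (2 swaps)
After pass 2: [-2, 9, -1, 21, 27, 34] (2 swaps)
After pass 3: [-2, -1, 9, 21, 27, 34] (1 swaps)
Total swaps: 5


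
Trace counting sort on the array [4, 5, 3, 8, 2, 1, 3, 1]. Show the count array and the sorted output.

Count array: [0, 2, 1, 2, 1, 1, 0, 0, 1]
(count[i] = number of elements equal to i)
Cumulative count: [0, 2, 3, 5, 6, 7, 7, 7, 8]
Sorted: [1, 1, 2, 3, 3, 4, 5, 8]


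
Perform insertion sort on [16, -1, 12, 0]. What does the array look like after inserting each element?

First element 16 is already 'sorted'
Insert -1: shifted 1 elements -> [-1, 16, 12, 0]
Insert 12: shifted 1 elements -> [-1, 12, 16, 0]
Insert 0: shifted 2 elements -> [-1, 0, 12, 16]


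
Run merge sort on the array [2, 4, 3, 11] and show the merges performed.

Divide and conquer:
  Merge [2] + [4] -> [2, 4]
  Merge [3] + [11] -> [3, 11]
  Merge [2, 4] + [3, 11] -> [2, 3, 4, 11]


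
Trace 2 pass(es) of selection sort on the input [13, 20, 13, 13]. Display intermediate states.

Pass 1: Select minimum 13 at index 0, swap -> [13, 20, 13, 13]
Pass 2: Select minimum 13 at index 2, swap -> [13, 13, 20, 13]


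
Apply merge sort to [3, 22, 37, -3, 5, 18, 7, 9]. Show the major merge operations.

Divide and conquer:
  Merge [3] + [22] -> [3, 22]
  Merge [37] + [-3] -> [-3, 37]
  Merge [3, 22] + [-3, 37] -> [-3, 3, 22, 37]
  Merge [5] + [18] -> [5, 18]
  Merge [7] + [9] -> [7, 9]
  Merge [5, 18] + [7, 9] -> [5, 7, 9, 18]
  Merge [-3, 3, 22, 37] + [5, 7, 9, 18] -> [-3, 3, 5, 7, 9, 18, 22, 37]


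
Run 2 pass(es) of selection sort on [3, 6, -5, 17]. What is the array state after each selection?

Pass 1: Select minimum -5 at index 2, swap -> [-5, 6, 3, 17]
Pass 2: Select minimum 3 at index 2, swap -> [-5, 3, 6, 17]


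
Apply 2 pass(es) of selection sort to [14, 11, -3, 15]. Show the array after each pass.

Pass 1: Select minimum -3 at index 2, swap -> [-3, 11, 14, 15]
Pass 2: Select minimum 11 at index 1, swap -> [-3, 11, 14, 15]


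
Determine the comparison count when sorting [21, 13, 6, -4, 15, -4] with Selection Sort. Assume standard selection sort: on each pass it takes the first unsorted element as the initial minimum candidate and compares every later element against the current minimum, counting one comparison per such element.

Pass 1: scan indices 1..5 for the minimum = 5 comparison(s); min is -4, place at index 0 -> [-4, 13, 6, 21, 15, -4]
Pass 2: scan indices 2..5 for the minimum = 4 comparison(s); min is -4, place at index 1 -> [-4, -4, 6, 21, 15, 13]
Pass 3: scan indices 3..5 for the minimum = 3 comparison(s); min is 6, place at index 2 -> [-4, -4, 6, 21, 15, 13]
Pass 4: scan indices 4..5 for the minimum = 2 comparison(s); min is 13, place at index 3 -> [-4, -4, 6, 13, 15, 21]
Pass 5: scan indices 5..5 for the minimum = 1 comparison(s); min is 15, place at index 4 -> [-4, -4, 6, 13, 15, 21]
Selection sort always scans the whole unsorted suffix, so the count is (n-1) + (n-2) + ... + 1 = n(n-1)/2 = 6*5/2 = 15 regardless of the input order.
Total comparisons: 5 + 4 + 3 + 2 + 1 = 15


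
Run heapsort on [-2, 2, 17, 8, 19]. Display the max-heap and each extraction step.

Build heap: [19, 8, 17, -2, 2]
Extract 19: [17, 8, 2, -2, 19]
Extract 17: [8, -2, 2, 17, 19]
Extract 8: [2, -2, 8, 17, 19]
Extract 2: [-2, 2, 8, 17, 19]


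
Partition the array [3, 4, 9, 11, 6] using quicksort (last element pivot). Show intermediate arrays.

Partition 1: pivot=6 at index 2 -> [3, 4, 6, 11, 9]
Partition 2: pivot=4 at index 1 -> [3, 4, 6, 11, 9]
Partition 3: pivot=9 at index 3 -> [3, 4, 6, 9, 11]


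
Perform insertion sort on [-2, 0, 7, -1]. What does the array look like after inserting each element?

First element -2 is already 'sorted'
Insert 0: shifted 0 elements -> [-2, 0, 7, -1]
Insert 7: shifted 0 elements -> [-2, 0, 7, -1]
Insert -1: shifted 2 elements -> [-2, -1, 0, 7]


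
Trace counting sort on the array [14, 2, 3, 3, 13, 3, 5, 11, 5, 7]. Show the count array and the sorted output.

Count array: [0, 0, 1, 3, 0, 2, 0, 1, 0, 0, 0, 1, 0, 1, 1]
(count[i] = number of elements equal to i)
Cumulative count: [0, 0, 1, 4, 4, 6, 6, 7, 7, 7, 7, 8, 8, 9, 10]
Sorted: [2, 3, 3, 3, 5, 5, 7, 11, 13, 14]


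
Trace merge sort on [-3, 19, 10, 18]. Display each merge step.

Divide and conquer:
  Merge [-3] + [19] -> [-3, 19]
  Merge [10] + [18] -> [10, 18]
  Merge [-3, 19] + [10, 18] -> [-3, 10, 18, 19]


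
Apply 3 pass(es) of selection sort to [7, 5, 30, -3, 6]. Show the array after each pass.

Pass 1: Select minimum -3 at index 3, swap -> [-3, 5, 30, 7, 6]
Pass 2: Select minimum 5 at index 1, swap -> [-3, 5, 30, 7, 6]
Pass 3: Select minimum 6 at index 4, swap -> [-3, 5, 6, 7, 30]


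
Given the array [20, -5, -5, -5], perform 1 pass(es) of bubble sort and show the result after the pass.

After pass 1: [-5, -5, -5, 20] (3 swaps)
Total swaps: 3


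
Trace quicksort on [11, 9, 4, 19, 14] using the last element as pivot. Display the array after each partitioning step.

Partition 1: pivot=14 at index 3 -> [11, 9, 4, 14, 19]
Partition 2: pivot=4 at index 0 -> [4, 9, 11, 14, 19]
Partition 3: pivot=11 at index 2 -> [4, 9, 11, 14, 19]


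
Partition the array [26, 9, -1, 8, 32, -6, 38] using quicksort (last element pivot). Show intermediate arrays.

Partition 1: pivot=38 at index 6 -> [26, 9, -1, 8, 32, -6, 38]
Partition 2: pivot=-6 at index 0 -> [-6, 9, -1, 8, 32, 26, 38]
Partition 3: pivot=26 at index 4 -> [-6, 9, -1, 8, 26, 32, 38]
Partition 4: pivot=8 at index 2 -> [-6, -1, 8, 9, 26, 32, 38]


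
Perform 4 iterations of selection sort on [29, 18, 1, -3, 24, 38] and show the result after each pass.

Pass 1: Select minimum -3 at index 3, swap -> [-3, 18, 1, 29, 24, 38]
Pass 2: Select minimum 1 at index 2, swap -> [-3, 1, 18, 29, 24, 38]
Pass 3: Select minimum 18 at index 2, swap -> [-3, 1, 18, 29, 24, 38]
Pass 4: Select minimum 24 at index 4, swap -> [-3, 1, 18, 24, 29, 38]


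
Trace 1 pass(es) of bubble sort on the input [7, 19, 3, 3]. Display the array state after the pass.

After pass 1: [7, 3, 3, 19] (2 swaps)
Total swaps: 2


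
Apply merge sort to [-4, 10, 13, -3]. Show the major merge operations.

Divide and conquer:
  Merge [-4] + [10] -> [-4, 10]
  Merge [13] + [-3] -> [-3, 13]
  Merge [-4, 10] + [-3, 13] -> [-4, -3, 10, 13]


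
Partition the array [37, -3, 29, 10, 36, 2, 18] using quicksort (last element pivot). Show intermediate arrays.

Partition 1: pivot=18 at index 3 -> [-3, 10, 2, 18, 36, 29, 37]
Partition 2: pivot=2 at index 1 -> [-3, 2, 10, 18, 36, 29, 37]
Partition 3: pivot=37 at index 6 -> [-3, 2, 10, 18, 36, 29, 37]
Partition 4: pivot=29 at index 4 -> [-3, 2, 10, 18, 29, 36, 37]


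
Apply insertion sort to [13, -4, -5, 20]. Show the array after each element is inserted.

First element 13 is already 'sorted'
Insert -4: shifted 1 elements -> [-4, 13, -5, 20]
Insert -5: shifted 2 elements -> [-5, -4, 13, 20]
Insert 20: shifted 0 elements -> [-5, -4, 13, 20]


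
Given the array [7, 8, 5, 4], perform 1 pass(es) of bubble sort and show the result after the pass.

After pass 1: [7, 5, 4, 8] (2 swaps)
Total swaps: 2


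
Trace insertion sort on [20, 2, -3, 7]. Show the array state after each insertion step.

First element 20 is already 'sorted'
Insert 2: shifted 1 elements -> [2, 20, -3, 7]
Insert -3: shifted 2 elements -> [-3, 2, 20, 7]
Insert 7: shifted 1 elements -> [-3, 2, 7, 20]


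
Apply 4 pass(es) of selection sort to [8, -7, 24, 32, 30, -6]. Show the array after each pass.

Pass 1: Select minimum -7 at index 1, swap -> [-7, 8, 24, 32, 30, -6]
Pass 2: Select minimum -6 at index 5, swap -> [-7, -6, 24, 32, 30, 8]
Pass 3: Select minimum 8 at index 5, swap -> [-7, -6, 8, 32, 30, 24]
Pass 4: Select minimum 24 at index 5, swap -> [-7, -6, 8, 24, 30, 32]


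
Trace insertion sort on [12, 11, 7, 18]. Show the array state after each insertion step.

First element 12 is already 'sorted'
Insert 11: shifted 1 elements -> [11, 12, 7, 18]
Insert 7: shifted 2 elements -> [7, 11, 12, 18]
Insert 18: shifted 0 elements -> [7, 11, 12, 18]


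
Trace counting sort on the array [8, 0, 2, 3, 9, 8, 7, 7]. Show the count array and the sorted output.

Count array: [1, 0, 1, 1, 0, 0, 0, 2, 2, 1]
(count[i] = number of elements equal to i)
Cumulative count: [1, 1, 2, 3, 3, 3, 3, 5, 7, 8]
Sorted: [0, 2, 3, 7, 7, 8, 8, 9]


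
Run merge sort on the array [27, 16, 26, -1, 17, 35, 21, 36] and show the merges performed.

Divide and conquer:
  Merge [27] + [16] -> [16, 27]
  Merge [26] + [-1] -> [-1, 26]
  Merge [16, 27] + [-1, 26] -> [-1, 16, 26, 27]
  Merge [17] + [35] -> [17, 35]
  Merge [21] + [36] -> [21, 36]
  Merge [17, 35] + [21, 36] -> [17, 21, 35, 36]
  Merge [-1, 16, 26, 27] + [17, 21, 35, 36] -> [-1, 16, 17, 21, 26, 27, 35, 36]


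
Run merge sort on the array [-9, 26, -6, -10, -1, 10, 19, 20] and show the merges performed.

Divide and conquer:
  Merge [-9] + [26] -> [-9, 26]
  Merge [-6] + [-10] -> [-10, -6]
  Merge [-9, 26] + [-10, -6] -> [-10, -9, -6, 26]
  Merge [-1] + [10] -> [-1, 10]
  Merge [19] + [20] -> [19, 20]
  Merge [-1, 10] + [19, 20] -> [-1, 10, 19, 20]
  Merge [-10, -9, -6, 26] + [-1, 10, 19, 20] -> [-10, -9, -6, -1, 10, 19, 20, 26]


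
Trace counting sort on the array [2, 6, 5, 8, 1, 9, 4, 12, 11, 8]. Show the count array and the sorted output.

Count array: [0, 1, 1, 0, 1, 1, 1, 0, 2, 1, 0, 1, 1]
(count[i] = number of elements equal to i)
Cumulative count: [0, 1, 2, 2, 3, 4, 5, 5, 7, 8, 8, 9, 10]
Sorted: [1, 2, 4, 5, 6, 8, 8, 9, 11, 12]


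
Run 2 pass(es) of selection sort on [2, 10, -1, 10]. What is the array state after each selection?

Pass 1: Select minimum -1 at index 2, swap -> [-1, 10, 2, 10]
Pass 2: Select minimum 2 at index 2, swap -> [-1, 2, 10, 10]


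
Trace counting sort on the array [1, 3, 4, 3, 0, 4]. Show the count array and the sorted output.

Count array: [1, 1, 0, 2, 2]
(count[i] = number of elements equal to i)
Cumulative count: [1, 2, 2, 4, 6]
Sorted: [0, 1, 3, 3, 4, 4]


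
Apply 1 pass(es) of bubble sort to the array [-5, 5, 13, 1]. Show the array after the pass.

After pass 1: [-5, 5, 1, 13] (1 swaps)
Total swaps: 1


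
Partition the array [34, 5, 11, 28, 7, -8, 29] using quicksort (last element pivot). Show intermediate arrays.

Partition 1: pivot=29 at index 5 -> [5, 11, 28, 7, -8, 29, 34]
Partition 2: pivot=-8 at index 0 -> [-8, 11, 28, 7, 5, 29, 34]
Partition 3: pivot=5 at index 1 -> [-8, 5, 28, 7, 11, 29, 34]
Partition 4: pivot=11 at index 3 -> [-8, 5, 7, 11, 28, 29, 34]


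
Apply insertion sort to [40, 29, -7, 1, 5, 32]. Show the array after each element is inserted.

First element 40 is already 'sorted'
Insert 29: shifted 1 elements -> [29, 40, -7, 1, 5, 32]
Insert -7: shifted 2 elements -> [-7, 29, 40, 1, 5, 32]
Insert 1: shifted 2 elements -> [-7, 1, 29, 40, 5, 32]
Insert 5: shifted 2 elements -> [-7, 1, 5, 29, 40, 32]
Insert 32: shifted 1 elements -> [-7, 1, 5, 29, 32, 40]


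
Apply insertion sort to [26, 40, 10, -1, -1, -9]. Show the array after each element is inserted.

First element 26 is already 'sorted'
Insert 40: shifted 0 elements -> [26, 40, 10, -1, -1, -9]
Insert 10: shifted 2 elements -> [10, 26, 40, -1, -1, -9]
Insert -1: shifted 3 elements -> [-1, 10, 26, 40, -1, -9]
Insert -1: shifted 3 elements -> [-1, -1, 10, 26, 40, -9]
Insert -9: shifted 5 elements -> [-9, -1, -1, 10, 26, 40]


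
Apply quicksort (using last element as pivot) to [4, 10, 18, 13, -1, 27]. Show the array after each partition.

Partition 1: pivot=27 at index 5 -> [4, 10, 18, 13, -1, 27]
Partition 2: pivot=-1 at index 0 -> [-1, 10, 18, 13, 4, 27]
Partition 3: pivot=4 at index 1 -> [-1, 4, 18, 13, 10, 27]
Partition 4: pivot=10 at index 2 -> [-1, 4, 10, 13, 18, 27]
Partition 5: pivot=18 at index 4 -> [-1, 4, 10, 13, 18, 27]


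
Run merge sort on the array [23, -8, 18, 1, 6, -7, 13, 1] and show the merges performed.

Divide and conquer:
  Merge [23] + [-8] -> [-8, 23]
  Merge [18] + [1] -> [1, 18]
  Merge [-8, 23] + [1, 18] -> [-8, 1, 18, 23]
  Merge [6] + [-7] -> [-7, 6]
  Merge [13] + [1] -> [1, 13]
  Merge [-7, 6] + [1, 13] -> [-7, 1, 6, 13]
  Merge [-8, 1, 18, 23] + [-7, 1, 6, 13] -> [-8, -7, 1, 1, 6, 13, 18, 23]


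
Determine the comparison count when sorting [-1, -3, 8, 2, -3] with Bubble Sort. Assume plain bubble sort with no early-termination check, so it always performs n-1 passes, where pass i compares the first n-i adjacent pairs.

Pass 1: compare adjacent pairs (0,1)..(3,4) = 4 comparison(s), 3 swap(s) -> [-3, -1, 2, -3, 8]
Pass 2: compare adjacent pairs (0,1)..(2,3) = 3 comparison(s), 1 swap(s) -> [-3, -1, -3, 2, 8]
Pass 3: compare adjacent pairs (0,1)..(1,2) = 2 comparison(s), 1 swap(s) -> [-3, -3, -1, 2, 8]
Pass 4: compare adjacent pairs (0,1)..(0,1) = 1 comparison(s), 0 swap(s) -> [-3, -3, -1, 2, 8]
Total comparisons: 4 + 3 + 2 + 1 = 10


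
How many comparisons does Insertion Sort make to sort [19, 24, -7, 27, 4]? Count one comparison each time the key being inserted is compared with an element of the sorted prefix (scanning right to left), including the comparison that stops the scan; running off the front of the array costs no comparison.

Insert 24: 19 <= 24 (stop) = 1 comparison(s) -> [19, 24, -7, 27, 4]
Insert -7: 24 > -7 (shift), 19 > -7 (shift), reached front = 2 comparison(s) -> [-7, 19, 24, 27, 4]
Insert 27: 24 <= 27 (stop) = 1 comparison(s) -> [-7, 19, 24, 27, 4]
Insert 4: 27 > 4 (shift), 24 > 4 (shift), 19 > 4 (shift), -7 <= 4 (stop) = 4 comparison(s) -> [-7, 4, 19, 24, 27]
Total comparisons: 1 + 2 + 1 + 4 = 8


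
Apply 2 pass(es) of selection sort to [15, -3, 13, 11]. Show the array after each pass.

Pass 1: Select minimum -3 at index 1, swap -> [-3, 15, 13, 11]
Pass 2: Select minimum 11 at index 3, swap -> [-3, 11, 13, 15]


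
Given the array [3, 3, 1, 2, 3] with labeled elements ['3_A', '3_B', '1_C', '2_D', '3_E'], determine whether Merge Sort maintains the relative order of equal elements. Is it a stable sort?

Trace Merge Sort on the labeled array (the key is the number; the letter only tracks identity):
  Merge [3_A] + [3_B] -> [3_A, 3_B]
  Merge [2_D] + [3_E] -> [2_D, 3_E]
  Merge [1_C] + [2_D, 3_E] -> [1_C, 2_D, 3_E]
  Merge [3_A, 3_B] + [1_C, 2_D, 3_E] -> [1_C, 2_D, 3_A, 3_B, 3_E]
Final order: [1_C, 2_D, 3_A, 3_B, 3_E]
Equal keys:
  value 3: originally 3_A, 3_B, 3_E; after sorting 3_A, 3_B, 3_E -> order preserved
All equal keys kept their original relative order. Merge Sort is stable: when the heads of the two halves are equal the merge takes from the left half first.
Answer: Stable


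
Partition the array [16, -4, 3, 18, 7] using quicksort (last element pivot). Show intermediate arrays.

Partition 1: pivot=7 at index 2 -> [-4, 3, 7, 18, 16]
Partition 2: pivot=3 at index 1 -> [-4, 3, 7, 18, 16]
Partition 3: pivot=16 at index 3 -> [-4, 3, 7, 16, 18]


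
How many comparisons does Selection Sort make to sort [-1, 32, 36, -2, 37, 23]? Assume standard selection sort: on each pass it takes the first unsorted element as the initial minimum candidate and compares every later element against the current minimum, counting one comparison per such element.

Pass 1: scan indices 1..5 for the minimum = 5 comparison(s); min is -2, place at index 0 -> [-2, 32, 36, -1, 37, 23]
Pass 2: scan indices 2..5 for the minimum = 4 comparison(s); min is -1, place at index 1 -> [-2, -1, 36, 32, 37, 23]
Pass 3: scan indices 3..5 for the minimum = 3 comparison(s); min is 23, place at index 2 -> [-2, -1, 23, 32, 37, 36]
Pass 4: scan indices 4..5 for the minimum = 2 comparison(s); min is 32, place at index 3 -> [-2, -1, 23, 32, 37, 36]
Pass 5: scan indices 5..5 for the minimum = 1 comparison(s); min is 36, place at index 4 -> [-2, -1, 23, 32, 36, 37]
Selection sort always scans the whole unsorted suffix, so the count is (n-1) + (n-2) + ... + 1 = n(n-1)/2 = 6*5/2 = 15 regardless of the input order.
Total comparisons: 5 + 4 + 3 + 2 + 1 = 15


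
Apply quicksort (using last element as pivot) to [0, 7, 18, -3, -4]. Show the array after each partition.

Partition 1: pivot=-4 at index 0 -> [-4, 7, 18, -3, 0]
Partition 2: pivot=0 at index 2 -> [-4, -3, 0, 7, 18]
Partition 3: pivot=18 at index 4 -> [-4, -3, 0, 7, 18]


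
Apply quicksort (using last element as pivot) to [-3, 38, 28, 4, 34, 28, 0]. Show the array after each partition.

Partition 1: pivot=0 at index 1 -> [-3, 0, 28, 4, 34, 28, 38]
Partition 2: pivot=38 at index 6 -> [-3, 0, 28, 4, 34, 28, 38]
Partition 3: pivot=28 at index 4 -> [-3, 0, 28, 4, 28, 34, 38]
Partition 4: pivot=4 at index 2 -> [-3, 0, 4, 28, 28, 34, 38]


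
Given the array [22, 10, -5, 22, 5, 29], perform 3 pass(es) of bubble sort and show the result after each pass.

After pass 1: [10, -5, 22, 5, 22, 29] (3 swaps)
After pass 2: [-5, 10, 5, 22, 22, 29] (2 swaps)
After pass 3: [-5, 5, 10, 22, 22, 29] (1 swaps)
Total swaps: 6


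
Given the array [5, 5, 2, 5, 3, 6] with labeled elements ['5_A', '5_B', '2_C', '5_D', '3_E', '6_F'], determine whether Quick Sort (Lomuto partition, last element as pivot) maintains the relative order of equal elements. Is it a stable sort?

Trace Quick Sort on the labeled array (the key is the number; the letter only tracks identity):
  Partition indices 0..5 around pivot 6_F -> [5_A, 5_B, 2_C, 5_D, 3_E, 6_F]
  Partition indices 0..4 around pivot 3_E -> [2_C, 3_E, 5_A, 5_D, 5_B, 6_F]
  Partition indices 2..4 around pivot 5_B -> [2_C, 3_E, 5_A, 5_D, 5_B, 6_F]
  Partition indices 2..3 around pivot 5_D -> [2_C, 3_E, 5_A, 5_D, 5_B, 6_F]
Final order: [2_C, 3_E, 5_A, 5_D, 5_B, 6_F]
Equal keys:
  value 5: originally 5_A, 5_B, 5_D; after sorting 5_A, 5_D, 5_B -> order changed
Equal keys were reordered, so Quick Sort is not stable: partition swaps elements across long distances and can reorder equal keys. (One such input is enough; an unstable sort may happen to preserve order on other inputs, but it gives no guarantee.)
Answer: Not stable


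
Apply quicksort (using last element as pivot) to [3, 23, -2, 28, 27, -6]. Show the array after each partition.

Partition 1: pivot=-6 at index 0 -> [-6, 23, -2, 28, 27, 3]
Partition 2: pivot=3 at index 2 -> [-6, -2, 3, 28, 27, 23]
Partition 3: pivot=23 at index 3 -> [-6, -2, 3, 23, 27, 28]
Partition 4: pivot=28 at index 5 -> [-6, -2, 3, 23, 27, 28]


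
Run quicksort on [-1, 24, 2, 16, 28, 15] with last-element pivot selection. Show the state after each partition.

Partition 1: pivot=15 at index 2 -> [-1, 2, 15, 16, 28, 24]
Partition 2: pivot=2 at index 1 -> [-1, 2, 15, 16, 28, 24]
Partition 3: pivot=24 at index 4 -> [-1, 2, 15, 16, 24, 28]


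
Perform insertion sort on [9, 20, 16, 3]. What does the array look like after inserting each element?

First element 9 is already 'sorted'
Insert 20: shifted 0 elements -> [9, 20, 16, 3]
Insert 16: shifted 1 elements -> [9, 16, 20, 3]
Insert 3: shifted 3 elements -> [3, 9, 16, 20]
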